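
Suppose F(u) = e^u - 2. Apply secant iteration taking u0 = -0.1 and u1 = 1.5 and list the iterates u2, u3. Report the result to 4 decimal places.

0.3899, 0.5832

F(-0.1) = -1.095163, F(1.5) = 2.481689
u2 = 1.500000 − 2.481689·(1.500000 − (-0.100000)) / (2.481689 − (-1.095163)) = 1.500000 − (3.970703)/(3.576852) = 0.389889
F(0.389889) = -0.523183
u3 = 0.389889 − (-0.523183)·(0.389889 − 1.500000) / (-0.523183 − 2.481689) = 0.389889 − (0.580791)/(-3.004872) = 0.583172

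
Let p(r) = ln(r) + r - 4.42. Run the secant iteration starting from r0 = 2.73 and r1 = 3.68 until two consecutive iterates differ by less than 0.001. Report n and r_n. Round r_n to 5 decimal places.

p(2.73) = -0.6856984, p(3.68) = 0.5629128
r2 = 3.6800000 − 0.5629128·(0.9500000)/(1.2486111) = 3.2517104;  |Δ| = 0.4282896
p(3.2517104) = 0.0108916
r3 = 3.2517104 − 0.0108916·(-0.4282896)/(-0.5520212) = 3.2432601;  |Δ| = 0.0084503
p(3.2432601) = -0.0001608
r4 = 3.2432601 − (-0.0001608)·(-0.0084503)/(-0.0110524) = 3.2433831;  |Δ| = 0.0001230
|r4 − r3| = 0.0001230 < 0.001

n = 4, r_n = 3.24338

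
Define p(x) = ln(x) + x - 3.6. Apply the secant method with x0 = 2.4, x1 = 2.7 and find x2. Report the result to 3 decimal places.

p(2.4) = -0.32453, p(2.7) = 0.09325
x2 = 2.70000 − 0.09325·(2.70000 − 2.40000) / (0.09325 − (-0.32453)) = 2.70000 − (0.02798)/(0.41778) = 2.63304

2.633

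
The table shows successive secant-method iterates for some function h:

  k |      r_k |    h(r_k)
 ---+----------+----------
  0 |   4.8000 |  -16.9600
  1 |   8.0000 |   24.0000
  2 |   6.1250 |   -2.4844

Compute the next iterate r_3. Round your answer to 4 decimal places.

6.3009

r_3 = 6.1250 − (-2.4844)·(6.1250 − 8.0000) / (-2.4844 − 24.0000)
   = 6.1250 − (4.658250)/(-26.484400) = 6.300887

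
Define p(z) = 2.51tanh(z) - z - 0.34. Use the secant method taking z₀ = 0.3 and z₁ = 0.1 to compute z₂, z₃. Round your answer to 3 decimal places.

p(0.3) = 0.09119, p(0.1) = -0.18983
z₂ = 0.10000 − (-0.18983)·(0.10000 − 0.30000) / (-0.18983 − 0.09119) = 0.10000 − (0.03797)/(-0.28103) = 0.23510
p(0.23510) = 0.00436
z₃ = 0.23510 − 0.00436·(0.23510 − 0.10000) / (0.00436 − (-0.18983)) = 0.23510 − (0.00059)/(0.19420) = 0.23206

0.235, 0.232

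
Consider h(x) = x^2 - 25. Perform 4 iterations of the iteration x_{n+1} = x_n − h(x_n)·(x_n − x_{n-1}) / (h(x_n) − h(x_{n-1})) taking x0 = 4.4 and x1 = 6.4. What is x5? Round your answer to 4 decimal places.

h(4.4) = -5.640000, h(6.4) = 15.960000
x2 = 6.400000 − 15.960000·(6.400000 − 4.400000) / (15.960000 − (-5.640000)) = 6.400000 − (31.920000)/(21.600000) = 4.922222
h(4.922222) = -0.771728
x3 = 4.922222 − (-0.771728)·(4.922222 − 6.400000) / (-0.771728 − 15.960000) = 4.922222 − (1.140443)/(-16.731728) = 4.990383
h(4.990383) = -0.096080
x4 = 4.990383 − (-0.096080)·(4.990383 − 4.922222) / (-0.096080 − (-0.771728)) = 4.990383 − (-0.006549)/(0.675648) = 5.000075
h(5.000075) = 0.000755
x5 = 5.000075 − 0.000755·(5.000075 − 4.990383) / (0.000755 − (-0.096080)) = 5.000075 − (0.000007)/(0.096835) = 5.000000

5.0000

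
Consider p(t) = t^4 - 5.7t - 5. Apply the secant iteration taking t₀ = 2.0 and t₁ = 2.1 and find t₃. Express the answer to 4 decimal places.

p(2.0) = -0.400000, p(2.1) = 2.478100
t₂ = 2.100000 − 2.478100·(2.100000 − 2.000000) / (2.478100 − (-0.400000)) = 2.100000 − (0.247810)/(2.878100) = 2.013898
p(2.013898) = -0.029824
t₃ = 2.013898 − (-0.029824)·(2.013898 − 2.100000) / (-0.029824 − 2.478100) = 2.013898 − (0.002568)/(-2.507924) = 2.014922

2.0149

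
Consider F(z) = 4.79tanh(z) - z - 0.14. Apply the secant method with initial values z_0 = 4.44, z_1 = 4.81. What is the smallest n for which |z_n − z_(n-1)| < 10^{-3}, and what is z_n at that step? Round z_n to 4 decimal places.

F(4.44) = 0.208667, F(4.81) = -0.160636
z_2 = 4.810000 − (-0.160636)·(0.370000)/(-0.369303) = 4.649061;  |Δ| = 0.160939
F(4.649061) = 0.000062
z_3 = 4.649061 − 0.000062·(-0.160939)/(0.160698) = 4.649123;  |Δ| = 0.000062
|z_3 − z_2| = 0.000062 < 10^{-3}

n = 3, z_n = 4.6491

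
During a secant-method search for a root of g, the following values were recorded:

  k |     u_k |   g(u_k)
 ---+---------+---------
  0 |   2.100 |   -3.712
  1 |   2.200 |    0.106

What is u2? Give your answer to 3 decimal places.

2.197

u2 = 2.200 − 0.106·(2.200 − 2.100) / (0.106 − (-3.712))
   = 2.200 − (0.01060)/(3.81800) = 2.19722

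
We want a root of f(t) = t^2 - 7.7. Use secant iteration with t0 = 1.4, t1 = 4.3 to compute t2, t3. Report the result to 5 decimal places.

2.40702, 2.69124

f(1.4) = -5.7400000, f(4.3) = 10.7900000
t2 = 4.3000000 − 10.7900000·(4.3000000 − 1.4000000) / (10.7900000 − (-5.7400000)) = 4.3000000 − (31.2910000)/(16.5300000) = 2.4070175
f(2.4070175) = -1.9062665
t3 = 2.4070175 − (-1.9062665)·(2.4070175 − 4.3000000) / (-1.9062665 − 10.7900000) = 2.4070175 − (3.6085291)/(-12.6962665) = 2.6912372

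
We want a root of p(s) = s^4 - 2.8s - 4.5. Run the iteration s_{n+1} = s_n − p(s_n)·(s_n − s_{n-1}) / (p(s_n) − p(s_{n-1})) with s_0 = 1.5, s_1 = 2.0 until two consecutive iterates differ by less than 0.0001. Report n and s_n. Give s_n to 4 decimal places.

n = 6, s_n = 1.7511

p(1.5) = -3.637500, p(2.0) = 5.900000
s_2 = 2.000000 − 5.900000·(0.500000)/(9.537500) = 1.690695;  |Δ| = 0.309305
p(1.690695) = -1.063218
s_3 = 1.690695 − (-1.063218)·(-0.309305)/(-6.963218) = 1.737923;  |Δ| = 0.047228
p(1.737923) = -0.243517
s_4 = 1.737923 − (-0.243517)·(0.047228)/(0.819701) = 1.751953;  |Δ| = 0.014031
p(1.751953) = 0.015379
s_5 = 1.751953 − 0.015379·(0.014031)/(0.258896) = 1.751120;  |Δ| = 0.000833
p(1.751120) = -0.000201
s_6 = 1.751120 − (-0.000201)·(-0.000833)/(-0.015580) = 1.751131;  |Δ| = 0.000011
|s_6 − s_5| = 0.000011 < 0.0001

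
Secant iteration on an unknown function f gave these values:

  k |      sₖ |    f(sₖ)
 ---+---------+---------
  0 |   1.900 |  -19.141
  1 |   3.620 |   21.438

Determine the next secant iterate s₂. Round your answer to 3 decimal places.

2.711

s₂ = 3.620 − 21.438·(3.620 − 1.900) / (21.438 − (-19.141))
   = 3.620 − (36.87336)/(40.57900) = 2.71132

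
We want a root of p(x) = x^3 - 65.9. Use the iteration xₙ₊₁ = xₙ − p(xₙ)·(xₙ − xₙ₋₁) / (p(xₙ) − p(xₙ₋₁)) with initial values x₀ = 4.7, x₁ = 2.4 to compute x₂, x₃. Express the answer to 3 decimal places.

3.731, 4.219

p(4.7) = 37.92300, p(2.4) = -52.07600
x₂ = 2.40000 − (-52.07600)·(2.40000 − 4.70000) / (-52.07600 − 37.92300) = 2.40000 − (119.77480)/(-89.99900) = 3.73085
p(3.73085) = -13.96957
x₃ = 3.73085 − (-13.96957)·(3.73085 − 2.40000) / (-13.96957 − (-52.07600)) = 3.73085 − (-18.59134)/(38.10643) = 4.21873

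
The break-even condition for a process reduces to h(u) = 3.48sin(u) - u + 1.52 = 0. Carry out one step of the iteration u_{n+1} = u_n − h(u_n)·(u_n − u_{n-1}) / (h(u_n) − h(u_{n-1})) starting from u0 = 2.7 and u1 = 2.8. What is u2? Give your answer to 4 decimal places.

2.7729

h(2.7) = 0.307282, h(2.8) = -0.114241
u2 = 2.800000 − (-0.114241)·(2.800000 − 2.700000) / (-0.114241 − 0.307282) = 2.800000 − (-0.011424)/(-0.421523) = 2.772898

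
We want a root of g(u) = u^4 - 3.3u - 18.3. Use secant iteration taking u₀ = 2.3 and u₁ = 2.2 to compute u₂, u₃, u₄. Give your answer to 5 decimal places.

2.25048, 2.25234, 2.25227

g(2.3) = 2.0941000, g(2.2) = -2.1344000
u₂ = 2.2000000 − (-2.1344000)·(2.2000000 − 2.3000000) / (-2.1344000 − 2.0941000) = 2.2000000 − (0.2134400)/(-4.2285000) = 2.2504765
g(2.2504765) = -0.0759476
u₃ = 2.2504765 − (-0.0759476)·(2.2504765 − 2.2000000) / (-0.0759476 − (-2.1344000)) = 2.2504765 − (-0.0038336)/(2.0584524) = 2.2523389
g(2.2523389) = 0.0029196
u₄ = 2.2523389 − 0.0029196·(2.2523389 − 2.2504765) / (0.0029196 − (-0.0759476)) = 2.2523389 − (0.0000054)/(0.0788672) = 2.2522699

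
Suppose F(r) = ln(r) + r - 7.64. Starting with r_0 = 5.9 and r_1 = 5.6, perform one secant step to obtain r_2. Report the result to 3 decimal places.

F(5.9) = 0.03495, F(5.6) = -0.31723
r_2 = 5.60000 − (-0.31723)·(5.60000 − 5.90000) / (-0.31723 − 0.03495) = 5.60000 − (0.09517)/(-0.35219) = 5.87023

5.870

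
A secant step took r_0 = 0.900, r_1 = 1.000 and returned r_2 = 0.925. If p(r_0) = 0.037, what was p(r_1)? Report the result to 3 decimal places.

The secant line through (0.900, 0.037) and (1.000, p(r_1)) crosses zero at r_2 = 0.925.
So (0.900, 0.037), (1.000, p(r_1)), (0.925, 0) are collinear:
p(r_1) = 0.037 · (1.000 − 0.925) / (0.900 − 0.925) = 0.037 · (0.07500)/(-0.02500) = -0.11100

-0.111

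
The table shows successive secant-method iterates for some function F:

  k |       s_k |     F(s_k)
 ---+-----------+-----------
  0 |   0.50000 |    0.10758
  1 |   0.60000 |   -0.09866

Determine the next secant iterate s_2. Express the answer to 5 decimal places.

s_2 = 0.60000 − (-0.09866)·(0.60000 − 0.50000) / (-0.09866 − 0.10758)
   = 0.60000 − (-0.0098660)/(-0.2062400) = 0.5521625

0.55216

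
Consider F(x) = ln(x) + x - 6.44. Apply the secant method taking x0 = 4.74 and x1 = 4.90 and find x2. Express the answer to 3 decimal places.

F(4.74) = -0.14396, F(4.90) = 0.04924
x2 = 4.90000 − 0.04924·(4.90000 − 4.74000) / (0.04924 − (-0.14396)) = 4.90000 − (0.00788)/(0.19320) = 4.85923

4.859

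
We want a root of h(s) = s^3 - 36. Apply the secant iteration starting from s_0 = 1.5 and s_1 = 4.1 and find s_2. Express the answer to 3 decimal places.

2.794

h(1.5) = -32.62500, h(4.1) = 32.92100
s_2 = 4.10000 − 32.92100·(4.10000 − 1.50000) / (32.92100 − (-32.62500)) = 4.10000 − (85.59460)/(65.54600) = 2.79413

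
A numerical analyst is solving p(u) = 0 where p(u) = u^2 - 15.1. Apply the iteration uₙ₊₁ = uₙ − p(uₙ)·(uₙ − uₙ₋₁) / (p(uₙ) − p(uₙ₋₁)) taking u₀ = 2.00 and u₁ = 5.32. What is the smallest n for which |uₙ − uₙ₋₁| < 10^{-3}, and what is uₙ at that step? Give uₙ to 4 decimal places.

p(2.00) = -11.100000, p(5.32) = 13.202400
u₂ = 5.320000 − 13.202400·(3.320000)/(24.302400) = 3.516393;  |Δ| = 1.803607
p(3.516393) = -2.734977
u₃ = 3.516393 − (-2.734977)·(-1.803607)/(-15.937377) = 3.825906;  |Δ| = 0.309513
p(3.825906) = -0.462441
u₄ = 3.825906 − (-0.462441)·(0.309513)/(2.272536) = 3.888889;  |Δ| = 0.062983
p(3.888889) = 0.023461
u₅ = 3.888889 − 0.023461·(0.062983)/(0.485902) = 3.885848;  |Δ| = 0.003041
p(3.885848) = -0.000182
u₆ = 3.885848 − (-0.000182)·(-0.003041)/(-0.023643) = 3.885872;  |Δ| = 0.000023
|u₆ − u₅| = 0.000023 < 10^{-3}

n = 6, uₙ = 3.8859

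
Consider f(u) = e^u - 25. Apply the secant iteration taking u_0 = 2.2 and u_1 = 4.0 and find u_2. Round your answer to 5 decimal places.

f(2.2) = -15.9749865, f(4.0) = 29.5981500
u_2 = 4.0000000 − 29.5981500·(4.0000000 − 2.2000000) / (29.5981500 − (-15.9749865)) = 4.0000000 − (53.2766701)/(45.5731365) = 2.8309633

2.83096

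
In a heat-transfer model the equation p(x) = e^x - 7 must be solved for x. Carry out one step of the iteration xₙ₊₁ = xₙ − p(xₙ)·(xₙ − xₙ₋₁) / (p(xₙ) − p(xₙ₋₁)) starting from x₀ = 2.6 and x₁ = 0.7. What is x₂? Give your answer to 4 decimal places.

1.5274

p(2.6) = 6.463738, p(0.7) = -4.986247
x₂ = 0.700000 − (-4.986247)·(0.700000 − 2.600000) / (-4.986247 − 6.463738) = 0.700000 − (9.473870)/(-11.449985) = 1.527413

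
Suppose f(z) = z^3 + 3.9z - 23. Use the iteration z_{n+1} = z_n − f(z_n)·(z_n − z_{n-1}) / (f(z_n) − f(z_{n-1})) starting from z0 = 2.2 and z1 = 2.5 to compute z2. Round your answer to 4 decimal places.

f(2.2) = -3.772000, f(2.5) = 2.375000
z2 = 2.500000 − 2.375000·(2.500000 − 2.200000) / (2.375000 − (-3.772000)) = 2.500000 − (0.712500)/(6.147000) = 2.384090

2.3841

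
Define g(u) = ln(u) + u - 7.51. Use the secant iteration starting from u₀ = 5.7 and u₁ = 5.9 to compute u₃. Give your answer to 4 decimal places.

g(5.7) = -0.069534, g(5.9) = 0.164952
u₂ = 5.900000 − 0.164952·(5.900000 − 5.700000) / (0.164952 − (-0.069534)) = 5.900000 − (0.032990)/(0.234486) = 5.759307
g(5.759307) = 0.000125
u₃ = 5.759307 − 0.000125·(5.759307 − 5.900000) / (0.000125 − 0.164952) = 5.759307 − (-0.000018)/(-0.164828) = 5.759201

5.7592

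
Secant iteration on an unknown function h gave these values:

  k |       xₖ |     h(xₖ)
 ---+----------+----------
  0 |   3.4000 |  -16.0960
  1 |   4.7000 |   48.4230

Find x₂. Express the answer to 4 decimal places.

3.7243

x₂ = 4.7000 − 48.4230·(4.7000 − 3.4000) / (48.4230 − (-16.0960))
   = 4.7000 − (62.949900)/(64.519000) = 3.724320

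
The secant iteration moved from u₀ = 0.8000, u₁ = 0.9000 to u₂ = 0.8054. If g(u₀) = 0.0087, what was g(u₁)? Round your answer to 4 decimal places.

The secant line through (0.8000, 0.0087) and (0.9000, g(u₁)) crosses zero at u₂ = 0.8054.
So (0.8000, 0.0087), (0.9000, g(u₁)), (0.8054, 0) are collinear:
g(u₁) = 0.0087 · (0.9000 − 0.8054) / (0.8000 − 0.8054) = 0.0087 · (0.094600)/(-0.005400) = -0.152411

-0.1524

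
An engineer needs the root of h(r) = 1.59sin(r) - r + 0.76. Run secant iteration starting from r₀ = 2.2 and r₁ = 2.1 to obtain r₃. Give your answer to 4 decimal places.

2.1179

h(2.2) = -0.154491, h(2.1) = 0.032503
r₂ = 2.100000 − 0.032503·(2.100000 − 2.200000) / (0.032503 − (-0.154491)) = 2.100000 − (-0.003250)/(0.186994) = 2.117382
h(2.117382) = 0.000962
r₃ = 2.117382 − 0.000962·(2.117382 − 2.100000) / (0.000962 − 0.032503) = 2.117382 − (0.000017)/(-0.031541) = 2.117912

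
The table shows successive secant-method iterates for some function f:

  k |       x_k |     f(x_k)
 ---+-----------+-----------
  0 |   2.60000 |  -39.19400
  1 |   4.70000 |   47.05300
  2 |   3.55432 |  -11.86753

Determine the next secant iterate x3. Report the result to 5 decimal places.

x3 = 3.55432 − (-11.86753)·(3.55432 − 4.70000) / (-11.86753 − 47.05300)
   = 3.55432 − (13.5963918)/(-58.9205300) = 3.7850781

3.78508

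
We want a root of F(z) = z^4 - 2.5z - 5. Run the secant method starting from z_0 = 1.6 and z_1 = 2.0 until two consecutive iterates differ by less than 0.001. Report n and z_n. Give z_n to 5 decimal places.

F(1.6) = -2.4464000, F(2.0) = 6.0000000
z_2 = 2.0000000 − 6.0000000·(0.4000000)/(8.4464000) = 1.7158553;  |Δ| = 0.2841447
F(1.7158553) = -0.6215640
z_3 = 1.7158553 − (-0.6215640)·(-0.2841447)/(-6.6215640) = 1.7425278;  |Δ| = 0.0266726
F(1.7425278) = -0.1365746
z_4 = 1.7425278 − (-0.1365746)·(0.0266726)/(0.4849894) = 1.7500389;  |Δ| = 0.0075111
F(1.7500389) = 0.0046435
z_5 = 1.7500389 − 0.0046435·(0.0075111)/(0.1412182) = 1.7497920;  |Δ| = 0.0002470
|z_5 − z_4| = 0.0002470 < 0.001

n = 5, z_n = 1.74979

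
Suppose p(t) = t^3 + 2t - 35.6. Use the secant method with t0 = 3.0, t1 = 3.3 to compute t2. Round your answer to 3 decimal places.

3.082

p(3.0) = -2.60000, p(3.3) = 6.93700
t2 = 3.30000 − 6.93700·(3.30000 − 3.00000) / (6.93700 − (-2.60000)) = 3.30000 − (2.08110)/(9.53700) = 3.08179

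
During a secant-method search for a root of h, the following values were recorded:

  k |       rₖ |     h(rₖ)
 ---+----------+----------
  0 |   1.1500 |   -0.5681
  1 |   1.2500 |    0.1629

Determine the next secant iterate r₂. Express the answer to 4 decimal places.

1.2277

r₂ = 1.2500 − 0.1629·(1.2500 − 1.1500) / (0.1629 − (-0.5681))
   = 1.2500 − (0.016290)/(0.731000) = 1.227715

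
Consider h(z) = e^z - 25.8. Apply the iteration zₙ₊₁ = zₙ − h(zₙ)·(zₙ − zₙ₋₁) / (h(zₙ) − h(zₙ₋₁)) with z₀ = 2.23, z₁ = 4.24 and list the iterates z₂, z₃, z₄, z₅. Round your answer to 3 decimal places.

h(2.23) = -16.50013, h(4.24) = 43.60785
z₂ = 4.24000 − 43.60785·(4.24000 − 2.23000) / (43.60785 − (-16.50013)) = 4.24000 − (87.65178)/(60.10799) = 2.78176
h(2.78176) = -9.65256
z₃ = 2.78176 − (-9.65256)·(2.78176 − 4.24000) / (-9.65256 − 43.60785) = 2.78176 − (14.07574)/(-53.26041) = 3.04604
h(3.04604) = -4.76805
z₄ = 3.04604 − (-4.76805)·(3.04604 − 2.78176) / (-4.76805 − (-9.65256)) = 3.04604 − (-1.26011)/(4.88451) = 3.30402
h(3.30402) = 1.42192
z₅ = 3.30402 − 1.42192·(3.30402 − 3.04604) / (1.42192 − (-4.76805)) = 3.30402 − (0.36683)/(6.18997) = 3.24476

2.782, 3.046, 3.304, 3.245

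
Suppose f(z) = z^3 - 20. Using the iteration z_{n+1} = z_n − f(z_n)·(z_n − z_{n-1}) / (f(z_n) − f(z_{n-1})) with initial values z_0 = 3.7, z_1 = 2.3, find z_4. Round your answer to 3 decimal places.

2.713

f(3.7) = 30.65300, f(2.3) = -7.83300
z_2 = 2.30000 − (-7.83300)·(2.30000 − 3.70000) / (-7.83300 − 30.65300) = 2.30000 − (10.96620)/(-38.48600) = 2.58494
f(2.58494) = -2.72765
z_3 = 2.58494 − (-2.72765)·(2.58494 − 2.30000) / (-2.72765 − (-7.83300)) = 2.58494 − (-0.77722)/(5.10535) = 2.73718
f(2.73718) = 0.50728
z_4 = 2.73718 − 0.50728·(2.73718 − 2.58494) / (0.50728 − (-2.72765)) = 2.73718 − (0.07723)/(3.23493) = 2.71330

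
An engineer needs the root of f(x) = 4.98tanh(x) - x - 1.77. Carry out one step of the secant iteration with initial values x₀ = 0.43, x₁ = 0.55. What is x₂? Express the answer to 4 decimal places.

0.4915

f(0.43) = -0.181500, f(0.55) = 0.172591
x₂ = 0.550000 − 0.172591·(0.550000 − 0.430000) / (0.172591 − (-0.181500)) = 0.550000 − (0.020711)/(0.354091) = 0.491510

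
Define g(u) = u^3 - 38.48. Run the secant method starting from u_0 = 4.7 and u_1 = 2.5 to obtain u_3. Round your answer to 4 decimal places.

3.4788

g(4.7) = 65.343000, g(2.5) = -22.855000
u_2 = 2.500000 − (-22.855000)·(2.500000 − 4.700000) / (-22.855000 − 65.343000) = 2.500000 − (50.281000)/(-88.198000) = 3.070092
g(3.070092) = -9.542947
u_3 = 3.070092 − (-9.542947)·(3.070092 − 2.500000) / (-9.542947 − (-22.855000)) = 3.070092 − (-5.440361)/(13.312053) = 3.478772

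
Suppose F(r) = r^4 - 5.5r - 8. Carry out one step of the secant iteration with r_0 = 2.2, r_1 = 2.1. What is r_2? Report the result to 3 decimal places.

F(2.2) = 3.32560, F(2.1) = -0.10190
r_2 = 2.10000 − (-0.10190)·(2.10000 − 2.20000) / (-0.10190 − 3.32560) = 2.10000 − (0.01019)/(-3.42750) = 2.10297

2.103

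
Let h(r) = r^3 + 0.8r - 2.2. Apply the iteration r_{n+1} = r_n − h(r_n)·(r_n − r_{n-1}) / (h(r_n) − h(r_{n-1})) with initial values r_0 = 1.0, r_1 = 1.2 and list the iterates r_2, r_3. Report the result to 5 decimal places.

h(1.0) = -0.4000000, h(1.2) = 0.4880000
r_2 = 1.2000000 − 0.4880000·(1.2000000 − 1.0000000) / (0.4880000 − (-0.4000000)) = 1.2000000 − (0.0976000)/(0.8880000) = 1.0900901
h(1.0900901) = -0.0325778
r_3 = 1.0900901 − (-0.0325778)·(1.0900901 − 1.2000000) / (-0.0325778 − 0.4880000) = 1.0900901 − (0.0035806)/(-0.5205778) = 1.0969683

1.09009, 1.09697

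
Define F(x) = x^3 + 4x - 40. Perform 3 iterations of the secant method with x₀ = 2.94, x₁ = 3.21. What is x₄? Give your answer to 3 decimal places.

3.032

F(2.94) = -2.82782, F(3.21) = 5.91616
x₂ = 3.21000 − 5.91616·(3.21000 − 2.94000) / (5.91616 − (-2.82782)) = 3.21000 − (1.59736)/(8.74398) = 3.02732
F(3.02732) = -0.14639
x₃ = 3.02732 − (-0.14639)·(3.02732 − 3.21000) / (-0.14639 − 5.91616) = 3.02732 − (0.02674)/(-6.06255) = 3.03173
F(3.03173) = -0.00729
x₄ = 3.03173 − (-0.00729)·(3.03173 − 3.02732) / (-0.00729 − (-0.14639)) = 3.03173 − (-0.00003)/(0.13910) = 3.03196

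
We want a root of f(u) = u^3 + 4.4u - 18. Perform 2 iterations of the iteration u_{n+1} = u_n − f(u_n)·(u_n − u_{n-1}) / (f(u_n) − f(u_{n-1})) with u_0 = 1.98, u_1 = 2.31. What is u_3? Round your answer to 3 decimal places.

2.071

f(1.98) = -1.52561, f(2.31) = 4.49039
u_2 = 2.31000 − 4.49039·(2.31000 − 1.98000) / (4.49039 − (-1.52561)) = 2.31000 − (1.48183)/(6.01600) = 2.06369
f(2.06369) = -0.13097
u_3 = 2.06369 − (-0.13097)·(2.06369 − 2.31000) / (-0.13097 − 4.49039) = 2.06369 − (0.03226)/(-4.62136) = 2.07067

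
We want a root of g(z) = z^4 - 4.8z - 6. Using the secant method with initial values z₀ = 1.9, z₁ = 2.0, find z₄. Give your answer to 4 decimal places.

1.9851

g(1.9) = -2.087900, g(2.0) = 0.400000
z₂ = 2.000000 − 0.400000·(2.000000 − 1.900000) / (0.400000 − (-2.087900)) = 2.000000 − (0.040000)/(2.487900) = 1.983922
g(1.983922) = -0.031146
z₃ = 1.983922 − (-0.031146)·(1.983922 − 2.000000) / (-0.031146 − 0.400000) = 1.983922 − (0.000501)/(-0.431146) = 1.985084
g(1.985084) = -0.000412
z₄ = 1.985084 − (-0.000412)·(1.985084 − 1.983922) / (-0.000412 − (-0.031146)) = 1.985084 − (0.000000)/(0.030734) = 1.985099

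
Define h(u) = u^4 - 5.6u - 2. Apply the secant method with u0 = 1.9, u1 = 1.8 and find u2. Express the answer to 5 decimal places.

1.88014

h(1.9) = 0.3921000, h(1.8) = -1.5824000
u2 = 1.8000000 − (-1.5824000)·(1.8000000 − 1.9000000) / (-1.5824000 − 0.3921000) = 1.8000000 − (0.1582400)/(-1.9745000) = 1.8801418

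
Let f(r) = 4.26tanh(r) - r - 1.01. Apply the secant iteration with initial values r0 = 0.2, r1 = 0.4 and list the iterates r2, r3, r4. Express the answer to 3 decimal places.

0.328, 0.324, 0.324

f(0.2) = -0.36918, f(0.4) = 0.20858
r2 = 0.40000 − 0.20858·(0.40000 − 0.20000) / (0.20858 − (-0.36918)) = 0.40000 − (0.04172)/(0.57776) = 0.32780
f(0.32780) = 0.01066
r3 = 0.32780 − 0.01066·(0.32780 − 0.40000) / (0.01066 − 0.20858) = 0.32780 − (-0.00077)/(-0.19792) = 0.32391
f(0.32391) = -0.00038
r4 = 0.32391 − (-0.00038)·(0.32391 − 0.32780) / (-0.00038 − 0.01066) = 0.32391 − (0.00000)/(-0.01104) = 0.32404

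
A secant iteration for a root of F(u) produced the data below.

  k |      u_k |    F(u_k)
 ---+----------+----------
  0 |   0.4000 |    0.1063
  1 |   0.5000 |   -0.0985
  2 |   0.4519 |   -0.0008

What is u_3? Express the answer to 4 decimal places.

u_3 = 0.4519 − (-0.0008)·(0.4519 − 0.5000) / (-0.0008 − (-0.0985))
   = 0.4519 − (0.000038)/(0.097700) = 0.451506

0.4515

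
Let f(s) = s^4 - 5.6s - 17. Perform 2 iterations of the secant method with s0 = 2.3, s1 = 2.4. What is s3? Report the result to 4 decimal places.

2.3426

f(2.3) = -1.895900, f(2.4) = 2.737600
s2 = 2.400000 − 2.737600·(2.400000 − 2.300000) / (2.737600 − (-1.895900)) = 2.400000 − (0.273760)/(4.633500) = 2.340917
f(2.340917) = -0.079904
s3 = 2.340917 − (-0.079904)·(2.340917 − 2.400000) / (-0.079904 − 2.737600) = 2.340917 − (0.004721)/(-2.817504) = 2.342593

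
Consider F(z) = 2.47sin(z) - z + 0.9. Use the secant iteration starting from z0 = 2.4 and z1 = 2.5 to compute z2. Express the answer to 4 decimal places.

F(2.4) = 0.168394, F(2.5) = -0.121774
z2 = 2.500000 − (-0.121774)·(2.500000 − 2.400000) / (-0.121774 − 0.168394) = 2.500000 − (-0.012177)/(-0.290168) = 2.458033

2.4580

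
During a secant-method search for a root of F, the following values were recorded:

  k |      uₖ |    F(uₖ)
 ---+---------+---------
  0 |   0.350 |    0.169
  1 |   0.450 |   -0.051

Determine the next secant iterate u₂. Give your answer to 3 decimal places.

0.427

u₂ = 0.450 − (-0.051)·(0.450 − 0.350) / (-0.051 − 0.169)
   = 0.450 − (-0.00510)/(-0.22000) = 0.42682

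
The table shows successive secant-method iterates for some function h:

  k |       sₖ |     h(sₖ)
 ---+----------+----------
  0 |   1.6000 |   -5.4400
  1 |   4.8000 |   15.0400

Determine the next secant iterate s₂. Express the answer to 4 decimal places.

2.4500

s₂ = 4.8000 − 15.0400·(4.8000 − 1.6000) / (15.0400 − (-5.4400))
   = 4.8000 − (48.128000)/(20.480000) = 2.450000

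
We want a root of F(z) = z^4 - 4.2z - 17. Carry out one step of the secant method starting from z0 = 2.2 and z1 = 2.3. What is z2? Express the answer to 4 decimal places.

F(2.2) = -2.814400, F(2.3) = 1.324100
z2 = 2.300000 − 1.324100·(2.300000 − 2.200000) / (1.324100 − (-2.814400)) = 2.300000 − (0.132410)/(4.138500) = 2.268005

2.2680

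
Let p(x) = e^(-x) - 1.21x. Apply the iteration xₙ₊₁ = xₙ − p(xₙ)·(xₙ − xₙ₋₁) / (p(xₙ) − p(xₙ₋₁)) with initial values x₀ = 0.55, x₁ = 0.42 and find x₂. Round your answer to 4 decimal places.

p(0.55) = -0.088550, p(0.42) = 0.148847
x₂ = 0.420000 − 0.148847·(0.420000 − 0.550000) / (0.148847 − (-0.088550)) = 0.420000 − (-0.019350)/(0.237397) = 0.501509

0.5015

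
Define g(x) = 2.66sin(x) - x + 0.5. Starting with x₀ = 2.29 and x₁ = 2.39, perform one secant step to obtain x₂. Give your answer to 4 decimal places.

g(2.29) = 0.211199, g(2.39) = -0.073743
x₂ = 2.390000 − (-0.073743)·(2.390000 − 2.290000) / (-0.073743 − 0.211199) = 2.390000 − (-0.007374)/(-0.284943) = 2.364120

2.3641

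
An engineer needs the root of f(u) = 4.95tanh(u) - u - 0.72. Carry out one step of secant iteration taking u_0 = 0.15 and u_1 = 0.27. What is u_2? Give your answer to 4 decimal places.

f(0.15) = -0.133019, f(0.27) = 0.314943
u_2 = 0.270000 − 0.314943·(0.270000 − 0.150000) / (0.314943 − (-0.133019)) = 0.270000 − (0.037793)/(0.447962) = 0.185633

0.1856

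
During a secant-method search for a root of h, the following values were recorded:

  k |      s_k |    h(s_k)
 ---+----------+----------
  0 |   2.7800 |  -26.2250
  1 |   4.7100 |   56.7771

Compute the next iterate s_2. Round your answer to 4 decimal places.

s_2 = 4.7100 − 56.7771·(4.7100 − 2.7800) / (56.7771 − (-26.2250))
   = 4.7100 − (109.579803)/(83.002100) = 3.389795

3.3898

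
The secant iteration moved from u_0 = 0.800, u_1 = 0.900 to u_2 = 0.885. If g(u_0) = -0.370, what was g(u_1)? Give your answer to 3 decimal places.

The secant line through (0.800, -0.370) and (0.900, g(u_1)) crosses zero at u_2 = 0.885.
So (0.800, -0.370), (0.900, g(u_1)), (0.885, 0) are collinear:
g(u_1) = -0.370 · (0.900 − 0.885) / (0.800 − 0.885) = -0.370 · (0.01500)/(-0.08500) = 0.06529

0.065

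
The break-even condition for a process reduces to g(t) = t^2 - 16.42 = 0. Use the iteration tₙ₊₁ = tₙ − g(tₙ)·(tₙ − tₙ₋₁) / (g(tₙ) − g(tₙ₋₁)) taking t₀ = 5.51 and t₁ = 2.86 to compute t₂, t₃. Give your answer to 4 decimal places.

g(5.51) = 13.940100, g(2.86) = -8.240400
t₂ = 2.860000 − (-8.240400)·(2.860000 − 5.510000) / (-8.240400 − 13.940100) = 2.860000 − (21.837060)/(-22.180500) = 3.844516
g(3.844516) = -1.639696
t₃ = 3.844516 − (-1.639696)·(3.844516 − 2.860000) / (-1.639696 − (-8.240400)) = 3.844516 − (-1.614307)/(6.600704) = 4.089082

3.8445, 4.0891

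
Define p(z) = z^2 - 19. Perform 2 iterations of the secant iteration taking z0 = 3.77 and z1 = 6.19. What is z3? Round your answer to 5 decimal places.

p(3.77) = -4.7871000, p(6.19) = 19.3161000
z2 = 6.1900000 − 19.3161000·(6.1900000 − 3.7700000) / (19.3161000 − (-4.7871000)) = 6.1900000 − (46.7449620)/(24.1032000) = 4.2506325
p(4.2506325) = -0.9321231
z3 = 4.2506325 − (-0.9321231)·(4.2506325 − 6.1900000) / (-0.9321231 − 19.3161000) = 4.2506325 − (1.8077292)/(-20.2482231) = 4.3399109

4.33991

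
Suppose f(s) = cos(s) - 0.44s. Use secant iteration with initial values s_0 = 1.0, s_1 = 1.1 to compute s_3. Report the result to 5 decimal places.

1.07707

f(1.0) = 0.1003023, f(1.1) = -0.0304039
s_2 = 1.1000000 − (-0.0304039)·(1.1000000 − 1.0000000) / (-0.0304039 − 0.1003023) = 1.1000000 − (-0.0030404)/(-0.1307062) = 1.0767388
f(1.0767388) = 0.0004371
s_3 = 1.0767388 − 0.0004371·(1.0767388 − 1.1000000) / (0.0004371 − (-0.0304039)) = 1.0767388 − (-0.0000102)/(0.0308410) = 1.0770684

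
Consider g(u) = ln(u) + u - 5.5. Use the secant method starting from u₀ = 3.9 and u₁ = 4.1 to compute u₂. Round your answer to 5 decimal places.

4.09121

g(3.9) = -0.2390234, g(4.1) = 0.0109870
u₂ = 4.1000000 − 0.0109870·(4.1000000 − 3.9000000) / (0.0109870 − (-0.2390234)) = 4.1000000 − (0.0021974)/(0.2500104) = 4.0912108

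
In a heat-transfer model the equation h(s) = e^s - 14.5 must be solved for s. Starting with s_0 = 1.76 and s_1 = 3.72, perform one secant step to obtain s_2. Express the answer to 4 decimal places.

h(1.76) = -8.687563, h(3.72) = 26.764394
s_2 = 3.720000 − 26.764394·(3.720000 − 1.760000) / (26.764394 − (-8.687563)) = 3.720000 − (52.458212)/(35.451957) = 2.240301

2.2403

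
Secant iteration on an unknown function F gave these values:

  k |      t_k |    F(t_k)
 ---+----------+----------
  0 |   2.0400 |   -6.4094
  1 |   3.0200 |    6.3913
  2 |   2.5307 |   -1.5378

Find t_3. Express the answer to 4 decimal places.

2.6256

t_3 = 2.5307 − (-1.5378)·(2.5307 − 3.0200) / (-1.5378 − 6.3913)
   = 2.5307 − (0.752446)/(-7.929100) = 2.625597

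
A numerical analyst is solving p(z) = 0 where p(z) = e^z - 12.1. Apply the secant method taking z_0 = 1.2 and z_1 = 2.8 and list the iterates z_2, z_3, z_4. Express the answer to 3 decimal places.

2.270, 2.460, 2.497

p(1.2) = -8.77988, p(2.8) = 4.34465
z_2 = 2.80000 − 4.34465·(2.80000 − 1.20000) / (4.34465 − (-8.77988)) = 2.80000 − (6.95143)/(13.12453) = 2.27035
p(2.27035) = -2.41723
z_3 = 2.27035 − (-2.41723)·(2.27035 − 2.80000) / (-2.41723 − 4.34465) = 2.27035 − (1.28029)/(-6.76188) = 2.45969
p(2.45969) = -0.39885
z_4 = 2.45969 − (-0.39885)·(2.45969 − 2.27035) / (-0.39885 − (-2.41723)) = 2.45969 − (-0.07552)/(2.01839) = 2.49710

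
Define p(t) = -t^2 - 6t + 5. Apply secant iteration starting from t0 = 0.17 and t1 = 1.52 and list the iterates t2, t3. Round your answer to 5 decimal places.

0.68380, 0.73617

p(0.17) = 3.9511000, p(1.52) = -6.4304000
t2 = 1.5200000 − (-6.4304000)·(1.5200000 − 0.1700000) / (-6.4304000 − 3.9511000) = 1.5200000 − (-8.6810400)/(-10.3815000) = 0.6837971
p(0.6837971) = 0.4296386
t3 = 0.6837971 − 0.4296386·(0.6837971 − 1.5200000) / (0.4296386 − (-6.4304000)) = 0.6837971 − (-0.3592651)/(6.8600386) = 0.7361678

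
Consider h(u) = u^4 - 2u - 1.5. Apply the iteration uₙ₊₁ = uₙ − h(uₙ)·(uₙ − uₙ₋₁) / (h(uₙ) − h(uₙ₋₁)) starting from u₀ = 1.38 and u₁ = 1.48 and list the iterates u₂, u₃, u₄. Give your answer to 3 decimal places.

h(1.38) = -0.63326, h(1.48) = 0.33785
u₂ = 1.48000 − 0.33785·(1.48000 − 1.38000) / (0.33785 − (-0.63326)) = 1.48000 − (0.03379)/(0.97111) = 1.44521
h(1.44521) = -0.02804
u₃ = 1.44521 − (-0.02804)·(1.44521 − 1.48000) / (-0.02804 − 0.33785) = 1.44521 − (0.00098)/(-0.36589) = 1.44788
h(1.44788) = -0.00109
u₄ = 1.44788 − (-0.00109)·(1.44788 − 1.44521) / (-0.00109 − (-0.02804)) = 1.44788 − (0.00000)/(0.02695) = 1.44798

1.445, 1.448, 1.448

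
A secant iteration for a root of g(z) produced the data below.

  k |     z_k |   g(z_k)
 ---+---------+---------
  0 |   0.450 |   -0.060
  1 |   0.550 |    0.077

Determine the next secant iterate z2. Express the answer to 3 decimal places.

0.494

z2 = 0.550 − 0.077·(0.550 − 0.450) / (0.077 − (-0.060))
   = 0.550 − (0.00770)/(0.13700) = 0.49380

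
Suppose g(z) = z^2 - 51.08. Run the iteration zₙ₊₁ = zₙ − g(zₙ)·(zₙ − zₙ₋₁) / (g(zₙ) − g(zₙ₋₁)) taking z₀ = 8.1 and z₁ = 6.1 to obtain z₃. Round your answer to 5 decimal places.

g(8.1) = 14.5300000, g(6.1) = -13.8700000
z₂ = 6.1000000 − (-13.8700000)·(6.1000000 − 8.1000000) / (-13.8700000 − 14.5300000) = 6.1000000 − (27.7400000)/(-28.4000000) = 7.0767606
g(7.0767606) = -0.9994599
z₃ = 7.0767606 − (-0.9994599)·(7.0767606 − 6.1000000) / (-0.9994599 − (-13.8700000)) = 7.0767606 − (-0.9762330)/(12.8705401) = 7.1526108

7.15261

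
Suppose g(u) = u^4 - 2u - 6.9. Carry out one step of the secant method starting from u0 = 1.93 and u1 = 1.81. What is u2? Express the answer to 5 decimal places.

1.80120

g(1.93) = 3.1148800, g(1.81) = 0.2128312
u2 = 1.8100000 − 0.2128312·(1.8100000 − 1.9300000) / (0.2128312 − 3.1148800) = 1.8100000 − (-0.0255397)/(-2.9020488) = 1.8011994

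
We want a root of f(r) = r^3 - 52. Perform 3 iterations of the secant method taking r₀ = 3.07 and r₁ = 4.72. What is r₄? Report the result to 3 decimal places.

3.734

f(3.07) = -23.06556, f(4.72) = 53.15405
r₂ = 4.72000 − 53.15405·(4.72000 − 3.07000) / (53.15405 − (-23.06556)) = 4.72000 − (87.70418)/(76.21961) = 3.56932
f(3.56932) = -6.52660
r₃ = 3.56932 − (-6.52660)·(3.56932 − 4.72000) / (-6.52660 − 53.15405) = 3.56932 − (7.51002)/(-59.68065) = 3.69516
f(3.69516) = -1.54555
r₄ = 3.69516 − (-1.54555)·(3.69516 − 3.56932) / (-1.54555 − (-6.52660)) = 3.69516 − (-0.19449)/(4.98105) = 3.73420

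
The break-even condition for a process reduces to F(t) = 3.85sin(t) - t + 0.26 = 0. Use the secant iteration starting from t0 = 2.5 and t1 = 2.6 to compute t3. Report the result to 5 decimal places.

2.51562

F(2.5) = 0.0641178, F(2.6) = -0.3553197
t2 = 2.6000000 − (-0.3553197)·(2.6000000 − 2.5000000) / (-0.3553197 − 0.0641178) = 2.6000000 − (-0.0355320)/(-0.4194375) = 2.5152866
F(2.5152866) = 0.0014137
t3 = 2.5152866 − 0.0014137·(2.5152866 − 2.6000000) / (0.0014137 − (-0.3553197)) = 2.5152866 − (-0.0001198)/(0.3567334) = 2.5156223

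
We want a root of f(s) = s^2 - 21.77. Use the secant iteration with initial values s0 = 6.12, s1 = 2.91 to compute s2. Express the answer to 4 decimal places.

4.3831

f(6.12) = 15.684400, f(2.91) = -13.301900
s2 = 2.910000 − (-13.301900)·(2.910000 − 6.120000) / (-13.301900 − 15.684400) = 2.910000 − (42.699099)/(-28.986300) = 4.383079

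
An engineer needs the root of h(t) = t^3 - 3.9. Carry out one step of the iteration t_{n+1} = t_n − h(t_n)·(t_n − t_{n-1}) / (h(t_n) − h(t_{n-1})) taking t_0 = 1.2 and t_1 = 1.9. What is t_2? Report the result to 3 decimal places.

1.496

h(1.2) = -2.17200, h(1.9) = 2.95900
t_2 = 1.90000 − 2.95900·(1.90000 − 1.20000) / (2.95900 − (-2.17200)) = 1.90000 − (2.07130)/(5.13100) = 1.49632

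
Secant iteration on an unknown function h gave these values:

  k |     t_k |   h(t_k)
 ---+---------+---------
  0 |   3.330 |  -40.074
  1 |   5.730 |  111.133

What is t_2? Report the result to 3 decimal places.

3.966

t_2 = 5.730 − 111.133·(5.730 − 3.330) / (111.133 − (-40.074))
   = 5.730 − (266.71920)/(151.20700) = 3.96607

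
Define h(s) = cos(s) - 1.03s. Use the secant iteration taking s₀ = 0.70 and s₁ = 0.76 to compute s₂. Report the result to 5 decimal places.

h(0.70) = 0.0438422, h(0.76) = -0.0579640
s₂ = 0.7600000 − (-0.0579640)·(0.7600000 − 0.7000000) / (-0.0579640 − 0.0438422) = 0.7600000 − (-0.0034778)/(-0.1018062) = 0.7258386

0.72584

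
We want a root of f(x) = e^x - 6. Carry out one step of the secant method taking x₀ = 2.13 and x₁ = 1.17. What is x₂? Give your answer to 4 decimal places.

f(2.13) = 2.414867, f(1.17) = -2.778007
x₂ = 1.170000 − (-2.778007)·(1.170000 − 2.130000) / (-2.778007 − 2.414867) = 1.170000 − (2.666887)/(-5.192874) = 1.683567

1.6836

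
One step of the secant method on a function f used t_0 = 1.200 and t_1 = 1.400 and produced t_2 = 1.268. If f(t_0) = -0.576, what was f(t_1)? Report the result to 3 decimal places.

The secant line through (1.200, -0.576) and (1.400, f(t_1)) crosses zero at t_2 = 1.268.
So (1.200, -0.576), (1.400, f(t_1)), (1.268, 0) are collinear:
f(t_1) = -0.576 · (1.400 − 1.268) / (1.200 − 1.268) = -0.576 · (0.13200)/(-0.06800) = 1.11812

1.118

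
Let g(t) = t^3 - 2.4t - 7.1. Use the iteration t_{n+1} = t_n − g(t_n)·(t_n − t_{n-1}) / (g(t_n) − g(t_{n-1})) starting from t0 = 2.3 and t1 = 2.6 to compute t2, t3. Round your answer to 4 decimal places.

2.3290, 2.3326

g(2.3) = -0.453000, g(2.6) = 4.236000
t2 = 2.600000 − 4.236000·(2.600000 − 2.300000) / (4.236000 − (-0.453000)) = 2.600000 − (1.270800)/(4.689000) = 2.328983
g(2.328983) = -0.056782
t3 = 2.328983 − (-0.056782)·(2.328983 − 2.600000) / (-0.056782 − 4.236000) = 2.328983 − (0.015389)/(-4.292782) = 2.332568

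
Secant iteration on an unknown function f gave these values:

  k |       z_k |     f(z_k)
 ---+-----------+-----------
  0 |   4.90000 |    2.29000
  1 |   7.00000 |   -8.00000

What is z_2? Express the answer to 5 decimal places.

5.36735

z_2 = 7.00000 − (-8.00000)·(7.00000 − 4.90000) / (-8.00000 − 2.29000)
   = 7.00000 − (-16.8000000)/(-10.2900000) = 5.3673469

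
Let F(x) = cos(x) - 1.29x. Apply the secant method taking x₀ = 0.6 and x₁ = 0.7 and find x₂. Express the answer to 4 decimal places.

F(0.6) = 0.051336, F(0.7) = -0.138158
x₂ = 0.700000 − (-0.138158)·(0.700000 − 0.600000) / (-0.138158 − 0.051336) = 0.700000 − (-0.013816)/(-0.189493) = 0.627091

0.6271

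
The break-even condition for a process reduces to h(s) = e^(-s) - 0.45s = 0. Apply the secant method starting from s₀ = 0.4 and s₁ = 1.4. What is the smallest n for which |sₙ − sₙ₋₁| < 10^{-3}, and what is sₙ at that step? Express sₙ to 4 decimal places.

h(0.4) = 0.490320, h(1.4) = -0.383403
s₂ = 1.400000 − (-0.383403)·(1.000000)/(-0.873723) = 0.961185;  |Δ| = 0.438815
h(0.961185) = -0.050094
s₃ = 0.961185 − (-0.050094)·(-0.438815)/(0.333309) = 0.895234;  |Δ| = 0.065950
h(0.895234) = 0.005656
s₄ = 0.895234 − 0.005656·(-0.065950)/(0.055750) = 0.901926;  |Δ| = 0.006691
h(0.901926) = -0.000079
s₅ = 0.901926 − (-0.000079)·(0.006691)/(-0.005735) = 0.901833;  |Δ| = 0.000092
|s₅ − s₄| = 0.000092 < 10^{-3}

n = 5, sₙ = 0.9018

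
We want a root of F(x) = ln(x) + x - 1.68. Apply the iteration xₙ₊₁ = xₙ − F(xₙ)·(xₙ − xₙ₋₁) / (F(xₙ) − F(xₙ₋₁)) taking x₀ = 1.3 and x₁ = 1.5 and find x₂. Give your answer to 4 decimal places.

F(1.3) = -0.117636, F(1.5) = 0.225465
x₂ = 1.500000 − 0.225465·(1.500000 − 1.300000) / (0.225465 − (-0.117636)) = 1.500000 − (0.045093)/(0.343101) = 1.368572

1.3686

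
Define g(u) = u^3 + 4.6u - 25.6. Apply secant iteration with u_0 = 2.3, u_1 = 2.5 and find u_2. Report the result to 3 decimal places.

2.430

g(2.3) = -2.85300, g(2.5) = 1.52500
u_2 = 2.50000 − 1.52500·(2.50000 − 2.30000) / (1.52500 − (-2.85300)) = 2.50000 − (0.30500)/(4.37800) = 2.43033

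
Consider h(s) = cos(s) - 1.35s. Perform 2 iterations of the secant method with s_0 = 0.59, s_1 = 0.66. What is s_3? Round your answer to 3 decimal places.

0.608

h(0.59) = 0.03444, h(0.66) = -0.10101
s_2 = 0.66000 − (-0.10101)·(0.66000 − 0.59000) / (-0.10101 − 0.03444) = 0.66000 − (-0.00707)/(-0.13545) = 0.60780
h(0.60780) = 0.00038
s_3 = 0.60780 − 0.00038·(0.60780 − 0.66000) / (0.00038 − (-0.10101)) = 0.60780 − (-0.00002)/(0.10139) = 0.60799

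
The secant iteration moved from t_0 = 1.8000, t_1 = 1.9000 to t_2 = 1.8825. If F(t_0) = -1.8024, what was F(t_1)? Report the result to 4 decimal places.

The secant line through (1.8000, -1.8024) and (1.9000, F(t_1)) crosses zero at t_2 = 1.8825.
So (1.8000, -1.8024), (1.9000, F(t_1)), (1.8825, 0) are collinear:
F(t_1) = -1.8024 · (1.9000 − 1.8825) / (1.8000 − 1.8825) = -1.8024 · (0.017500)/(-0.082500) = 0.382327

0.3823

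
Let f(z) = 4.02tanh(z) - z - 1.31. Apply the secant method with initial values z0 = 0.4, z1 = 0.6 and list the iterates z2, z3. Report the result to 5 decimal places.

f(0.4) = -0.1826052, f(0.6) = 0.2489393
z2 = 0.6000000 − 0.2489393·(0.6000000 − 0.4000000) / (0.2489393 − (-0.1826052)) = 0.6000000 − (0.0497879)/(0.4315444) = 0.4846287
f(0.4846287) = 0.0141418
z3 = 0.4846287 − 0.0141418·(0.4846287 − 0.6000000) / (0.0141418 − 0.2489393) = 0.4846287 − (-0.0016316)/(-0.2347975) = 0.4776799

0.48463, 0.47768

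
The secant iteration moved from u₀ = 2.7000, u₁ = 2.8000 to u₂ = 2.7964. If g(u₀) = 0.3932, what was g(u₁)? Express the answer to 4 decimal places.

The secant line through (2.7000, 0.3932) and (2.8000, g(u₁)) crosses zero at u₂ = 2.7964.
So (2.7000, 0.3932), (2.8000, g(u₁)), (2.7964, 0) are collinear:
g(u₁) = 0.3932 · (2.8000 − 2.7964) / (2.7000 − 2.7964) = 0.3932 · (0.003600)/(-0.096400) = -0.014684

-0.0147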